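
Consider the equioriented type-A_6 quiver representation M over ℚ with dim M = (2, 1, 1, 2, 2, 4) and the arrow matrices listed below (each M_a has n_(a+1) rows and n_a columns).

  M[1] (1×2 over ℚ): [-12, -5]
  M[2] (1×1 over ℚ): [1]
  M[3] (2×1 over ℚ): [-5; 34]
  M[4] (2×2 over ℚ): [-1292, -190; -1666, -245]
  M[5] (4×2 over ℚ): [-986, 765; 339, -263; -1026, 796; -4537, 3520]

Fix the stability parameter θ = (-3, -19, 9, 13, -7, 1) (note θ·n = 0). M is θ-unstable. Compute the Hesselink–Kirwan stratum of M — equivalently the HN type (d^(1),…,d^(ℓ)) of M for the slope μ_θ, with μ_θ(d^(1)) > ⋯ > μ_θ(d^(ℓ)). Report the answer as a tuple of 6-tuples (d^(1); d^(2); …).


Barcode: M ≅ I[1,1], I[1,4], I[4,6], I[5,6], I[6,6]^2. HN layers by μ_θ (7 steps, strictly decreasing):
  μ^(1)=13; μ^(2)=9; μ^(3)=7/3; μ^(4)=1; μ^(5)=-3; μ^(6)=-7; μ^(7)=-11

((0, 0, 0, 1, 0, 0); (0, 0, 1, 0, 0, 0); (0, 0, 0, 1, 1, 1); (0, 0, 0, 0, 0, 3); (1, 0, 0, 0, 0, 0); (0, 0, 0, 0, 1, 0); (1, 1, 0, 0, 0, 0))


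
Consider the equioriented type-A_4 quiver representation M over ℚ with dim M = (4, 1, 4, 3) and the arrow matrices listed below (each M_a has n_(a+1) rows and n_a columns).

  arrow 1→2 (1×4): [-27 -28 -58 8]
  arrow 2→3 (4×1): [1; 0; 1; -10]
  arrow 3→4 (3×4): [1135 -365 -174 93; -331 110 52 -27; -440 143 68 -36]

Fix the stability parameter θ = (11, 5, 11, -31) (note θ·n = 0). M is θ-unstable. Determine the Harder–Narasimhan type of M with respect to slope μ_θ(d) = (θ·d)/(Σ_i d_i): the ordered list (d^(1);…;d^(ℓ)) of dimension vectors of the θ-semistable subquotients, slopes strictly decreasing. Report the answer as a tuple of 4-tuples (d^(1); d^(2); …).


Interval decomposition of M: I[1,1]^3, I[1,4], I[3,3], I[3,4]^2.
HN type (ℓ=3): μ^(1)=11; μ^(2)=-1; μ^(3)=-10

((3, 0, 1, 0); (1, 1, 1, 1); (0, 0, 2, 2))


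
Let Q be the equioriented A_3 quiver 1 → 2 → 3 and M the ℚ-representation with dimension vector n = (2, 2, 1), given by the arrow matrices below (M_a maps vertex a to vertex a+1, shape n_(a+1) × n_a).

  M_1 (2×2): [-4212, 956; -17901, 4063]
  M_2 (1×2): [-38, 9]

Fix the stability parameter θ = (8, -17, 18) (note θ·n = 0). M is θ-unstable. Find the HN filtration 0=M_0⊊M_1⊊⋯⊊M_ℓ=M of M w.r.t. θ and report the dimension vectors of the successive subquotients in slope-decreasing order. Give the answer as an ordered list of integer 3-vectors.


Barcode: M ≅ I[1,1], I[1,3], I[2,2]. HN layers by μ_θ (4 steps, strictly decreasing):
  μ^(1)=18; μ^(2)=8; μ^(3)=-9/2; μ^(4)=-17

((0, 0, 1); (1, 0, 0); (1, 1, 0); (0, 1, 0))


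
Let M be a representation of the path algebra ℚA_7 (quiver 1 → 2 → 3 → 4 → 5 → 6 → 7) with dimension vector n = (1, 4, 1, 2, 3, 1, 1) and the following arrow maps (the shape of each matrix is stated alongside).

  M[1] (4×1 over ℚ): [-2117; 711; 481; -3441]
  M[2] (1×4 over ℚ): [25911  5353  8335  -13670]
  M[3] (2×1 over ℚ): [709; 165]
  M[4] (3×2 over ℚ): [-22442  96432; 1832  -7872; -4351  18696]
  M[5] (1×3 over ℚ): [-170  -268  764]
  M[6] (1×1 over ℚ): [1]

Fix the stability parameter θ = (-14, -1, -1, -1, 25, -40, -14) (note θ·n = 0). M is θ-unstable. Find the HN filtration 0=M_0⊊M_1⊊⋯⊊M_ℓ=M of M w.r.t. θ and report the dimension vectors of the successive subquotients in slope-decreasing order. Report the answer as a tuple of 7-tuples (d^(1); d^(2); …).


Barcode: M ≅ I[1,5], I[2,2]^3, I[4,4], I[5,5], I[5,7]. HN layers by μ_θ (4 steps, strictly decreasing):
  μ^(1)=25; μ^(2)=-1; μ^(3)=-29/3; μ^(4)=-14

((0, 0, 0, 0, 2, 0, 0); (0, 4, 1, 2, 0, 0, 0); (0, 0, 0, 0, 1, 1, 1); (1, 0, 0, 0, 0, 0, 0))


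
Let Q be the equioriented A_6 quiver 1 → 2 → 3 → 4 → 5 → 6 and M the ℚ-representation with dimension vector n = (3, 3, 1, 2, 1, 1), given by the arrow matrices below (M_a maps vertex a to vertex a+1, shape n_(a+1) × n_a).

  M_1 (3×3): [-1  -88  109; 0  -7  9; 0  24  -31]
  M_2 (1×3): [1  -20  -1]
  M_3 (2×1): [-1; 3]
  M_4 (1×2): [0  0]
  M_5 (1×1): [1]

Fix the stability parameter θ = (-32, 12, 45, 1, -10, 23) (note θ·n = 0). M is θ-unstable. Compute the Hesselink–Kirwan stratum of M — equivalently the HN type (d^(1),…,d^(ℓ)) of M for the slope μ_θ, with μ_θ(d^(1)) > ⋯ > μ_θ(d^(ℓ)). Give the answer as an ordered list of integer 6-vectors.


Interval decomposition of M: I[1,2]^2, I[1,4], I[4,4], I[5,6].
HN type (ℓ=5): μ^(1)=23; μ^(2)=12; μ^(3)=1; μ^(4)=-10; μ^(5)=-32

((0, 0, 1, 1, 0, 1); (0, 3, 0, 0, 0, 0); (0, 0, 0, 1, 0, 0); (0, 0, 0, 0, 1, 0); (3, 0, 0, 0, 0, 0))


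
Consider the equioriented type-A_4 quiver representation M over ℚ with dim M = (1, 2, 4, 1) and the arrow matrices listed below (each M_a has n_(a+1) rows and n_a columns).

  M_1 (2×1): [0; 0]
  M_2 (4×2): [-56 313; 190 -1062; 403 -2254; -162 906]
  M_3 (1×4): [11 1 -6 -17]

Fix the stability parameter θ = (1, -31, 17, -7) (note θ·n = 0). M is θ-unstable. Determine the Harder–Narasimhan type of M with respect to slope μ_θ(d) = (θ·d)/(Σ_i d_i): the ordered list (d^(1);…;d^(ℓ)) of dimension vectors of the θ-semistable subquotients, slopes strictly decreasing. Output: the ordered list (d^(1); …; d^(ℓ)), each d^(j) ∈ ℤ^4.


Barcode: M ≅ I[1,1], I[2,3], I[2,4], I[3,3]^2. HN layers by μ_θ (4 steps, strictly decreasing):
  μ^(1)=17; μ^(2)=5; μ^(3)=1; μ^(4)=-31

((0, 0, 3, 0); (0, 0, 1, 1); (1, 0, 0, 0); (0, 2, 0, 0))


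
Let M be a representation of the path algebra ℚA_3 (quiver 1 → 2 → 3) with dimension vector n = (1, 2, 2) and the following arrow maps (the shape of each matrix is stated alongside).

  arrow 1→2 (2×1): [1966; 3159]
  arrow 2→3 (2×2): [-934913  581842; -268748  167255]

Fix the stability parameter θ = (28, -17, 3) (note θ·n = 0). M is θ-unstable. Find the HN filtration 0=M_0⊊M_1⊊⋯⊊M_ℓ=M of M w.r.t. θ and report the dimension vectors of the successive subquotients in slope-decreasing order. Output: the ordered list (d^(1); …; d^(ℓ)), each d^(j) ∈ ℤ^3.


Barcode: M ≅ I[1,3], I[2,3]. HN layers by μ_θ (3 steps, strictly decreasing):
  μ^(1)=14/3; μ^(2)=3; μ^(3)=-17

((1, 1, 1); (0, 0, 1); (0, 1, 0))


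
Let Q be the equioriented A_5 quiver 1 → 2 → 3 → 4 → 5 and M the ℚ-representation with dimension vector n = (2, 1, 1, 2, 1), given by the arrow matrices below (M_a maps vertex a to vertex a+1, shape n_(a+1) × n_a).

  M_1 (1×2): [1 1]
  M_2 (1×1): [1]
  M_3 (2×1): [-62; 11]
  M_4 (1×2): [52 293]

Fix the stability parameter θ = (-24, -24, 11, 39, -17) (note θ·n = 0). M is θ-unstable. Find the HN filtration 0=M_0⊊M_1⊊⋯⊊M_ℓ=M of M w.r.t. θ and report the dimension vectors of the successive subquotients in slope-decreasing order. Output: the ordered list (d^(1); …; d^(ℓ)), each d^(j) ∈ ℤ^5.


Barcode: M ≅ I[1,1], I[1,5], I[4,4]. HN layers by μ_θ (3 steps, strictly decreasing):
  μ^(1)=39; μ^(2)=11; μ^(3)=-24

((0, 0, 0, 1, 0); (0, 0, 1, 1, 1); (2, 1, 0, 0, 0))


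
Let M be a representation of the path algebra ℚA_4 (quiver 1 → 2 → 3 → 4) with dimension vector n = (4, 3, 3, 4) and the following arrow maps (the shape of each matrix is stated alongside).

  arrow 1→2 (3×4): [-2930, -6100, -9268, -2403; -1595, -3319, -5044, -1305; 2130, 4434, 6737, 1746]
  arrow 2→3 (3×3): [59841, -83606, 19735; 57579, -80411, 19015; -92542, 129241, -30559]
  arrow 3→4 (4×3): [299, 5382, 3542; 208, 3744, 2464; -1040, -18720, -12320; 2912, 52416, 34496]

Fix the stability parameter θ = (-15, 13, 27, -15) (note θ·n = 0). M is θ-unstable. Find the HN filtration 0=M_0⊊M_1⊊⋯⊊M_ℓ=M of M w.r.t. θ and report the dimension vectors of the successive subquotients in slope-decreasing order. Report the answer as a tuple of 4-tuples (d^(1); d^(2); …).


Interval decomposition of M: I[1,1], I[1,3]^2, I[1,4], I[4,4]^3.
HN type (ℓ=4): μ^(1)=27; μ^(2)=13; μ^(3)=25/3; μ^(4)=-15

((0, 0, 2, 0); (0, 2, 0, 0); (0, 1, 1, 1); (4, 0, 0, 3))


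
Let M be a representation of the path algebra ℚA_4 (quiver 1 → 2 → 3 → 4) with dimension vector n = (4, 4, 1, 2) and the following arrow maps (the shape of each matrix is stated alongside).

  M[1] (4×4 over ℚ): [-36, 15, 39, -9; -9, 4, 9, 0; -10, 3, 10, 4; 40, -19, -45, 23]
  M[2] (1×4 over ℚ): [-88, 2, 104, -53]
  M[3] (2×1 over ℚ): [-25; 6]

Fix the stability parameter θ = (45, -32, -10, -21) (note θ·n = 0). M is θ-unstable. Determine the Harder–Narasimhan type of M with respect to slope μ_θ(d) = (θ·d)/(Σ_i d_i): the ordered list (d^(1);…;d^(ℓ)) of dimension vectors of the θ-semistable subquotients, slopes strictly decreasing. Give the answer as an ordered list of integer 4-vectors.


Interval decomposition of M: I[1,1], I[1,2]^2, I[1,4], I[2,2], I[4,4].
HN type (ℓ=5): μ^(1)=45; μ^(2)=13/2; μ^(3)=-9/2; μ^(4)=-21; μ^(5)=-32

((1, 0, 0, 0); (2, 2, 0, 0); (1, 1, 1, 1); (0, 0, 0, 1); (0, 1, 0, 0))


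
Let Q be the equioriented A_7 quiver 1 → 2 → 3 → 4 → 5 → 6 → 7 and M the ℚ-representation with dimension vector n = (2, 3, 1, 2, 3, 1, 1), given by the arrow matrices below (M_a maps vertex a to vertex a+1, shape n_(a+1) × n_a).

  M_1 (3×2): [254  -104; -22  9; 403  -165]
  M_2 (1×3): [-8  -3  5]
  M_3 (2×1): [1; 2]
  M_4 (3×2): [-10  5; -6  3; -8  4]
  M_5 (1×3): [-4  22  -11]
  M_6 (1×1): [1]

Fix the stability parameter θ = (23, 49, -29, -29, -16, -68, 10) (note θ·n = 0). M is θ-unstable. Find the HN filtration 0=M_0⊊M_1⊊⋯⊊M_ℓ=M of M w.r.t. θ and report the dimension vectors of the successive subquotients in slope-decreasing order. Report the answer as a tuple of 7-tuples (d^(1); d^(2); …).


Barcode: M ≅ I[1,2], I[1,4], I[2,2], I[4,7], I[5,5]^2. HN layers by μ_θ (6 steps, strictly decreasing):
  μ^(1)=49; μ^(2)=23; μ^(3)=10; μ^(4)=7/2; μ^(5)=-16; μ^(6)=-113/3

((0, 2, 0, 0, 0, 0, 0); (1, 0, 0, 0, 0, 0, 0); (0, 0, 0, 0, 0, 0, 1); (1, 1, 1, 1, 0, 0, 0); (0, 0, 0, 0, 2, 0, 0); (0, 0, 0, 1, 1, 1, 0))


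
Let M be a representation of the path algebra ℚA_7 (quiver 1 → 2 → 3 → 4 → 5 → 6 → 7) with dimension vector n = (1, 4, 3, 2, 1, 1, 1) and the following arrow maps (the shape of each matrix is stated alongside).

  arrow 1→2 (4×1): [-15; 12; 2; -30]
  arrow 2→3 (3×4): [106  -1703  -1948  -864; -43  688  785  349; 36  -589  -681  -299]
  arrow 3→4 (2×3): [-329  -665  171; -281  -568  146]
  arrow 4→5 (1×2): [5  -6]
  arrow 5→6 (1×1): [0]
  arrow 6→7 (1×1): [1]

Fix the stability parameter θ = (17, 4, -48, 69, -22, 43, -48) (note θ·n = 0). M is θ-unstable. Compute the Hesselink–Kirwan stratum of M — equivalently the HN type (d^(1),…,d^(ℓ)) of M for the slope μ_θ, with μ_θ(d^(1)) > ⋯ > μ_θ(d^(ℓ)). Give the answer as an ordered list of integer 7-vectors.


Barcode: M ≅ I[1,5], I[2,2], I[2,3], I[2,4], I[6,7]. HN layers by μ_θ (6 steps, strictly decreasing):
  μ^(1)=69; μ^(2)=47/2; μ^(3)=4; μ^(4)=-5/2; μ^(5)=-9; μ^(6)=-22

((0, 0, 0, 1, 0, 0, 0); (0, 0, 0, 1, 1, 0, 0); (0, 1, 0, 0, 0, 0, 0); (0, 0, 0, 0, 0, 1, 1); (1, 1, 1, 0, 0, 0, 0); (0, 2, 2, 0, 0, 0, 0))


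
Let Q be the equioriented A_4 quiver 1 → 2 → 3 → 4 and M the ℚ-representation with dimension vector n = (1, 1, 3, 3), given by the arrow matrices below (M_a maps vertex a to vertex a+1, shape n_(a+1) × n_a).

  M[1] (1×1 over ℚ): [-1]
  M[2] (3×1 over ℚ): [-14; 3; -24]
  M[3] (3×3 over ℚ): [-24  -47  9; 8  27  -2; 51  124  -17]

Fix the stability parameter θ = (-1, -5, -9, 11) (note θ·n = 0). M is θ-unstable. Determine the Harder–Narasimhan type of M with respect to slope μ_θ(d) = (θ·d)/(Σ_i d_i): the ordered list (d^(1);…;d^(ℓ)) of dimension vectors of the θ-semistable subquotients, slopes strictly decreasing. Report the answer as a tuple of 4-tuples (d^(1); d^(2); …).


Via rank(M_{q-1}∘⋯∘M_p): M ≅ I[1,4], I[3,4]^2.
μ_θ-semistable layers: μ^(1)=11; μ^(2)=-5; μ^(3)=-9

((0, 0, 0, 3); (1, 1, 1, 0); (0, 0, 2, 0))


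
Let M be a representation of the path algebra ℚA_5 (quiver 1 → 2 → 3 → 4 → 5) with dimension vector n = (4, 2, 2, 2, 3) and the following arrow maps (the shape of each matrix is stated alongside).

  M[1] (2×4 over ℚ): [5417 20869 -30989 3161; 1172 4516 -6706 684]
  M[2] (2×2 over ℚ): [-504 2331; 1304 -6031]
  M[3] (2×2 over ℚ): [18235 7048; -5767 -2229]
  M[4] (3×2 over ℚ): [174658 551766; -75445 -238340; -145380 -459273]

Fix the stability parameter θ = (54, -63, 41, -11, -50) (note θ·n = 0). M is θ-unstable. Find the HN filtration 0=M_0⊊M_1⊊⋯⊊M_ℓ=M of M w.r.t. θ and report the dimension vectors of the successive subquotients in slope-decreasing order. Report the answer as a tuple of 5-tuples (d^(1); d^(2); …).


Via rank(M_{q-1}∘⋯∘M_p): M ≅ I[1,1]^2, I[1,2], I[1,5], I[3,5], I[5,5].
μ_θ-semistable layers: μ^(1)=54; μ^(2)=-9/2; μ^(3)=-29/5; μ^(4)=-20/3; μ^(5)=-50

((2, 0, 0, 0, 0); (1, 1, 0, 0, 0); (1, 1, 1, 1, 1); (0, 0, 1, 1, 1); (0, 0, 0, 0, 1))


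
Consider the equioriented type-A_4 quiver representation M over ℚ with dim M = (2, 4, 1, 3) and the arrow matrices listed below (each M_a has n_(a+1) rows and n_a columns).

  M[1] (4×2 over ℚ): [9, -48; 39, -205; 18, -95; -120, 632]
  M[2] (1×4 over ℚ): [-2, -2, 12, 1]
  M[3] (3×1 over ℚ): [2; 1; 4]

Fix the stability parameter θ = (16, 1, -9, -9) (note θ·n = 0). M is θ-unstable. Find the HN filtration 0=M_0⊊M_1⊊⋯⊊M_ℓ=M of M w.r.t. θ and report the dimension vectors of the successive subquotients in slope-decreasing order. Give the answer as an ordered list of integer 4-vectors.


Barcode: M ≅ I[1,2], I[1,4], I[2,2]^2, I[4,4]^2. HN layers by μ_θ (4 steps, strictly decreasing):
  μ^(1)=17/2; μ^(2)=1; μ^(3)=-1/4; μ^(4)=-9

((1, 1, 0, 0); (0, 2, 0, 0); (1, 1, 1, 1); (0, 0, 0, 2))


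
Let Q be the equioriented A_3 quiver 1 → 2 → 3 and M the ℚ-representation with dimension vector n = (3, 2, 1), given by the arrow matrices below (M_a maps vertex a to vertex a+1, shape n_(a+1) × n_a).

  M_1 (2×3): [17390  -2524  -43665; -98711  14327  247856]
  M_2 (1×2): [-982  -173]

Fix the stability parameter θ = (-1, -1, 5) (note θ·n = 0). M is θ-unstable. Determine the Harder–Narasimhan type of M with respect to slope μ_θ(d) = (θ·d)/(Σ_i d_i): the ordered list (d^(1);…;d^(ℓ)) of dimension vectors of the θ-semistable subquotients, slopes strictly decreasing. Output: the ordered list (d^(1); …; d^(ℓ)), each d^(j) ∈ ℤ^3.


Via rank(M_{q-1}∘⋯∘M_p): M ≅ I[1,1], I[1,2], I[1,3].
μ_θ-semistable layers: μ^(1)=5; μ^(2)=-1

((0, 0, 1); (3, 2, 0))


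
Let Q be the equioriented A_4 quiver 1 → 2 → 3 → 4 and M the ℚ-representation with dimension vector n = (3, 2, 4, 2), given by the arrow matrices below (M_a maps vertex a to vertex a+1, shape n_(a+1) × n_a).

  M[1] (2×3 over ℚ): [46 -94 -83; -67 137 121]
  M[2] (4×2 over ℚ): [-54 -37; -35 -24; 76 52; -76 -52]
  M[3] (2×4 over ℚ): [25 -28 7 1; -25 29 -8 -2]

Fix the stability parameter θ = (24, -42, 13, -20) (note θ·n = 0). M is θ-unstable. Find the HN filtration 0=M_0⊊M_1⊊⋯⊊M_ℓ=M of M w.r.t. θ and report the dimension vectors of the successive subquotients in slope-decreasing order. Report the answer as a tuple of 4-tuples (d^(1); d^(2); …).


Via rank(M_{q-1}∘⋯∘M_p): M ≅ I[1,1], I[1,4]^2, I[3,3]^2.
μ_θ-semistable layers: μ^(1)=24; μ^(2)=13; μ^(3)=-7/2; μ^(4)=-9

((1, 0, 0, 0); (0, 0, 2, 0); (0, 0, 2, 2); (2, 2, 0, 0))


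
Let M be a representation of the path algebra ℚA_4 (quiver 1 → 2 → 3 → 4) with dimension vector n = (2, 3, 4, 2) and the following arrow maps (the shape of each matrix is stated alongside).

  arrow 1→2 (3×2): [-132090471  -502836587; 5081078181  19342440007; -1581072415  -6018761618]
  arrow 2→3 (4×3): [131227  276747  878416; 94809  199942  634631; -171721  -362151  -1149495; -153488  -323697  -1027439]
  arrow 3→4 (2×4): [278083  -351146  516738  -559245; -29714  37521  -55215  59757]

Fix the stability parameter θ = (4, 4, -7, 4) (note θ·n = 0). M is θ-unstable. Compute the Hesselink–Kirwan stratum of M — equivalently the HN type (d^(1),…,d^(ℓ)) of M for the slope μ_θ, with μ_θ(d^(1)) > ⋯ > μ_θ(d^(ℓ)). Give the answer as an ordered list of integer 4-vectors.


Barcode: M ≅ I[1,4]^2, I[2,3], I[3,3]. HN layers by μ_θ (4 steps, strictly decreasing):
  μ^(1)=4; μ^(2)=1/3; μ^(3)=-3/2; μ^(4)=-7

((0, 0, 0, 2); (2, 2, 2, 0); (0, 1, 1, 0); (0, 0, 1, 0))


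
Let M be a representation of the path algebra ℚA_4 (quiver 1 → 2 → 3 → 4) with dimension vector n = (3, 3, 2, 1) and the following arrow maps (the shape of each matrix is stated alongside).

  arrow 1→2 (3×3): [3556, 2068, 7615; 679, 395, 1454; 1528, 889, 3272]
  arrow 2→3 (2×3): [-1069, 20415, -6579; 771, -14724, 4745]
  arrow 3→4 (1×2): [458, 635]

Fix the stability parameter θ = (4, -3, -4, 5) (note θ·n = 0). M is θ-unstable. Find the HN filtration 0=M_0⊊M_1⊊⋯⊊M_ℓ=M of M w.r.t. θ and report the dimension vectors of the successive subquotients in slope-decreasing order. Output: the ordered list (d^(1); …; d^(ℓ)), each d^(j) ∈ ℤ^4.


Via rank(M_{q-1}∘⋯∘M_p): M ≅ I[1,2], I[1,3], I[1,4].
μ_θ-semistable layers: μ^(1)=5; μ^(2)=1/2; μ^(3)=-1

((0, 0, 0, 1); (1, 1, 0, 0); (2, 2, 2, 0))


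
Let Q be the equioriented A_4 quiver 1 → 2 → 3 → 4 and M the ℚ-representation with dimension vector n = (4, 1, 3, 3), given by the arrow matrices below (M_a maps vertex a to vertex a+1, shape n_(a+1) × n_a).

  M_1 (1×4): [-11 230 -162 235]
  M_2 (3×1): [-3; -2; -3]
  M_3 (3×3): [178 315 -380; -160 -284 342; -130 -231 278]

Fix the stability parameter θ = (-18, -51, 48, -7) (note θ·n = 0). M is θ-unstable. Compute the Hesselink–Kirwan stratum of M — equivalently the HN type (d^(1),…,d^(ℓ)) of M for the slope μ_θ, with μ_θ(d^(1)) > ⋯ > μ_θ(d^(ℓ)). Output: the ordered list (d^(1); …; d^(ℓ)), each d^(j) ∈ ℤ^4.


Interval decomposition of M: I[1,1]^3, I[1,4], I[3,3], I[3,4], I[4,4].
HN type (ℓ=5): μ^(1)=48; μ^(2)=41/2; μ^(3)=-7; μ^(4)=-18; μ^(5)=-69/2

((0, 0, 1, 0); (0, 0, 2, 2); (0, 0, 0, 1); (3, 0, 0, 0); (1, 1, 0, 0))


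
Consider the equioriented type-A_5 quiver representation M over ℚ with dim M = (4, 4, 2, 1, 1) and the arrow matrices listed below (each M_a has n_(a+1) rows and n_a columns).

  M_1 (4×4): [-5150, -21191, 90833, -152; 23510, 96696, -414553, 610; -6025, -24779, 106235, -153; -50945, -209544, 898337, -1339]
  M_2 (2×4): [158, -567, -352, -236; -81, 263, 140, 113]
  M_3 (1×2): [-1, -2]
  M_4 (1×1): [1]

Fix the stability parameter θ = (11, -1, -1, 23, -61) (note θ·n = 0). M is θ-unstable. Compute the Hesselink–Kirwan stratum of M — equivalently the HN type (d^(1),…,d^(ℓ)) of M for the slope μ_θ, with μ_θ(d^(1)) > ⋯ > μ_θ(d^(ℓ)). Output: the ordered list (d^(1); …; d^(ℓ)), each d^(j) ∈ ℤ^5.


Barcode: M ≅ I[1,1], I[1,2], I[1,3], I[1,5], I[2,2]. HN layers by μ_θ (5 steps, strictly decreasing):
  μ^(1)=11; μ^(2)=5; μ^(3)=3; μ^(4)=-1; μ^(5)=-29/5

((1, 0, 0, 0, 0); (1, 1, 0, 0, 0); (1, 1, 1, 0, 0); (0, 1, 0, 0, 0); (1, 1, 1, 1, 1))


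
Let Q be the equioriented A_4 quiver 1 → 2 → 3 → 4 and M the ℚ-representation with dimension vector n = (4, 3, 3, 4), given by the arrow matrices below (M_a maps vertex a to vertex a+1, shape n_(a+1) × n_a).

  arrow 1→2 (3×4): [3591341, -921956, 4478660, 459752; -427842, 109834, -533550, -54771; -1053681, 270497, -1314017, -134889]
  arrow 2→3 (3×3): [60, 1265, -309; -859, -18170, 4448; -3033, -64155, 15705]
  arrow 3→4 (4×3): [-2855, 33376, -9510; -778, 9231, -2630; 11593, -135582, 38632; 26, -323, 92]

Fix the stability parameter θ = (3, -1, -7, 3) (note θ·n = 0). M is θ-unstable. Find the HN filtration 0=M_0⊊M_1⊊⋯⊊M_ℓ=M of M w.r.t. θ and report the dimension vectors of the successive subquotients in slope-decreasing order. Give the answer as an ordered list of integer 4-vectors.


Barcode: M ≅ I[1,1], I[1,2], I[1,4]^2, I[3,4], I[4,4]. HN layers by μ_θ (4 steps, strictly decreasing):
  μ^(1)=3; μ^(2)=1; μ^(3)=-5/3; μ^(4)=-7

((1, 0, 0, 4); (1, 1, 0, 0); (2, 2, 2, 0); (0, 0, 1, 0))


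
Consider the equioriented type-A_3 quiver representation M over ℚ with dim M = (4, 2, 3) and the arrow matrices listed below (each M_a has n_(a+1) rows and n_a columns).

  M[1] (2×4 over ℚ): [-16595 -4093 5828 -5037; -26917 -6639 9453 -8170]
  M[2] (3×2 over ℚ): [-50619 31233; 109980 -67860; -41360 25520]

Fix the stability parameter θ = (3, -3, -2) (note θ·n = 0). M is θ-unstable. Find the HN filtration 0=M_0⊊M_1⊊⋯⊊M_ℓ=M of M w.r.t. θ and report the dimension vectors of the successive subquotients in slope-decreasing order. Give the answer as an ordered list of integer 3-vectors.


Barcode: M ≅ I[1,1]^2, I[1,2], I[1,3], I[3,3]^2. HN layers by μ_θ (4 steps, strictly decreasing):
  μ^(1)=3; μ^(2)=0; μ^(3)=-2/3; μ^(4)=-2

((2, 0, 0); (1, 1, 0); (1, 1, 1); (0, 0, 2))


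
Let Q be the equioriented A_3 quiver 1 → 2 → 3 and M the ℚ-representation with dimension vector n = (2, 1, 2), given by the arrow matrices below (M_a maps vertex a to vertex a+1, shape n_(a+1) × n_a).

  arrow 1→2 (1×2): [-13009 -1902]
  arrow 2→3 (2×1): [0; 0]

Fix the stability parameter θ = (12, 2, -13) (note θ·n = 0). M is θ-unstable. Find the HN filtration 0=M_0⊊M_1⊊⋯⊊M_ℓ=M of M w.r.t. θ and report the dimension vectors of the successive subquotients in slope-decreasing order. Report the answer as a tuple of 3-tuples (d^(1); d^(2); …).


Interval decomposition of M: I[1,1], I[1,2], I[3,3]^2.
HN type (ℓ=3): μ^(1)=12; μ^(2)=7; μ^(3)=-13

((1, 0, 0); (1, 1, 0); (0, 0, 2))


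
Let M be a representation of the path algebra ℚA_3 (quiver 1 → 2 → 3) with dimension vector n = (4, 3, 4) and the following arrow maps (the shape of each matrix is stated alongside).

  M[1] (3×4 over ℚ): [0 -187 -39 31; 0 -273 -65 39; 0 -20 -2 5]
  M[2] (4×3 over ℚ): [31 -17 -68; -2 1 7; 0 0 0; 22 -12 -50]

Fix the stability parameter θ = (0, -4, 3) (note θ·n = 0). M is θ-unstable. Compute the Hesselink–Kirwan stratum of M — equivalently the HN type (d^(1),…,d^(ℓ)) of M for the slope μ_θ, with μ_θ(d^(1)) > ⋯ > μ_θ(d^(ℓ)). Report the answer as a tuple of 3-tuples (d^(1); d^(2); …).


Barcode: M ≅ I[1,1]^2, I[1,3]^2, I[2,2], I[3,3]^2. HN layers by μ_θ (4 steps, strictly decreasing):
  μ^(1)=3; μ^(2)=0; μ^(3)=-2; μ^(4)=-4

((0, 0, 4); (2, 0, 0); (2, 2, 0); (0, 1, 0))


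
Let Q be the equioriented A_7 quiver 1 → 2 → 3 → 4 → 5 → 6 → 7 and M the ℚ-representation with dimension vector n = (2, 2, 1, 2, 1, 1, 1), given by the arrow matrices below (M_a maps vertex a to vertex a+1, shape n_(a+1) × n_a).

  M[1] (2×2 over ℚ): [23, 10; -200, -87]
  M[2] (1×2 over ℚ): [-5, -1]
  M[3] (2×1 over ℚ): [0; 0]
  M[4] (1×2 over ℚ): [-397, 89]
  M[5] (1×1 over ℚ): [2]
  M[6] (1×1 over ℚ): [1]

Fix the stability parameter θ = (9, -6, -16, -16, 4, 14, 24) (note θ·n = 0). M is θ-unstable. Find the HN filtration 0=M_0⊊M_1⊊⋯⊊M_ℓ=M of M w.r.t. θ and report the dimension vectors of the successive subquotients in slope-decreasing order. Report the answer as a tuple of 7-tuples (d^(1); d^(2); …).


Barcode: M ≅ I[1,2], I[1,3], I[4,4], I[4,7]. HN layers by μ_θ (6 steps, strictly decreasing):
  μ^(1)=24; μ^(2)=14; μ^(3)=4; μ^(4)=3/2; μ^(5)=-13/3; μ^(6)=-16

((0, 0, 0, 0, 0, 0, 1); (0, 0, 0, 0, 0, 1, 0); (0, 0, 0, 0, 1, 0, 0); (1, 1, 0, 0, 0, 0, 0); (1, 1, 1, 0, 0, 0, 0); (0, 0, 0, 2, 0, 0, 0))


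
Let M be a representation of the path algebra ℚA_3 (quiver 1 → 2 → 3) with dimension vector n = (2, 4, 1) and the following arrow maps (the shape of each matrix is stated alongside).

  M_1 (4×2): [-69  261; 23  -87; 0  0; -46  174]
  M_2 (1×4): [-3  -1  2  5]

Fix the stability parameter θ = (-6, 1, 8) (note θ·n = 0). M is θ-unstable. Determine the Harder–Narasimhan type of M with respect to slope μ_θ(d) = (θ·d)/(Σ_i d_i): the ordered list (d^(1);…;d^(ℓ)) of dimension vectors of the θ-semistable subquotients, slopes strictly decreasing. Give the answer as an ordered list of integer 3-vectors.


Via rank(M_{q-1}∘⋯∘M_p): M ≅ I[1,1], I[1,3], I[2,2]^3.
μ_θ-semistable layers: μ^(1)=8; μ^(2)=1; μ^(3)=-6

((0, 0, 1); (0, 4, 0); (2, 0, 0))


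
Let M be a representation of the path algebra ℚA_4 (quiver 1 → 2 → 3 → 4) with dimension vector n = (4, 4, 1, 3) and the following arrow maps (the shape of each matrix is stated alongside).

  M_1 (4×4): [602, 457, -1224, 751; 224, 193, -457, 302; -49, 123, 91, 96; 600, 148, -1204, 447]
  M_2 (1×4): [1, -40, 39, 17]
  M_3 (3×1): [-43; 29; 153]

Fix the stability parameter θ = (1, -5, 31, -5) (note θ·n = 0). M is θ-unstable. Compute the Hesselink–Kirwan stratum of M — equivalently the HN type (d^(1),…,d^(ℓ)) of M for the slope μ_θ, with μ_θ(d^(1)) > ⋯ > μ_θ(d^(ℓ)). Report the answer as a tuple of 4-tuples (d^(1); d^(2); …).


Interval decomposition of M: I[1,2]^3, I[1,4], I[4,4]^2.
HN type (ℓ=3): μ^(1)=13; μ^(2)=-2; μ^(3)=-5

((0, 0, 1, 1); (4, 4, 0, 0); (0, 0, 0, 2))


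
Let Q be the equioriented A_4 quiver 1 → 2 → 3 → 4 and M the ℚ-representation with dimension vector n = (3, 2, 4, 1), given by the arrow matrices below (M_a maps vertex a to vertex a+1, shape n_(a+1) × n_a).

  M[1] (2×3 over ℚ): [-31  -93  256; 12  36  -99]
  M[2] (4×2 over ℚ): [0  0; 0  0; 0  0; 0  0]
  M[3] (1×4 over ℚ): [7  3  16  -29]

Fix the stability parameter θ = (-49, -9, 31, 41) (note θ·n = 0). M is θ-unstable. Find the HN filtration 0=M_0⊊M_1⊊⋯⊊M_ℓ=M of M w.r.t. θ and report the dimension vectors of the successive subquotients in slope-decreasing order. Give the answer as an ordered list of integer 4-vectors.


Via rank(M_{q-1}∘⋯∘M_p): M ≅ I[1,1], I[1,2]^2, I[3,3]^3, I[3,4].
μ_θ-semistable layers: μ^(1)=41; μ^(2)=31; μ^(3)=-9; μ^(4)=-49

((0, 0, 0, 1); (0, 0, 4, 0); (0, 2, 0, 0); (3, 0, 0, 0))


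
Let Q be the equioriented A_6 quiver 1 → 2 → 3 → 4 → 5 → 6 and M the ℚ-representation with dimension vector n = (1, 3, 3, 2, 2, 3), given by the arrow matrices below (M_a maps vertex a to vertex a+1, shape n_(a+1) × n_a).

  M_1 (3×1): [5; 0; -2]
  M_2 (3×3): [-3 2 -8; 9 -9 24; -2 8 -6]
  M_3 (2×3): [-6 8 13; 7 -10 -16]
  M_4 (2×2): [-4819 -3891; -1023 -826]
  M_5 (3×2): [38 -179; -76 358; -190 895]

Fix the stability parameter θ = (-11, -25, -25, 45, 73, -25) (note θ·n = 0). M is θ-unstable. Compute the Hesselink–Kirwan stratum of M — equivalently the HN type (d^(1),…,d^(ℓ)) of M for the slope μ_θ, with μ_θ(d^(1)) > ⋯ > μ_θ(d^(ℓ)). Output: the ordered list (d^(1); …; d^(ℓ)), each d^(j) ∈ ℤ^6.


Barcode: M ≅ I[1,5], I[2,3], I[2,6], I[6,6]^2. HN layers by μ_θ (5 steps, strictly decreasing):
  μ^(1)=73; μ^(2)=45; μ^(3)=31; μ^(4)=-61/3; μ^(5)=-25

((0, 0, 0, 0, 1, 0); (0, 0, 0, 1, 0, 0); (0, 0, 0, 1, 1, 1); (1, 1, 1, 0, 0, 0); (0, 2, 2, 0, 0, 2))


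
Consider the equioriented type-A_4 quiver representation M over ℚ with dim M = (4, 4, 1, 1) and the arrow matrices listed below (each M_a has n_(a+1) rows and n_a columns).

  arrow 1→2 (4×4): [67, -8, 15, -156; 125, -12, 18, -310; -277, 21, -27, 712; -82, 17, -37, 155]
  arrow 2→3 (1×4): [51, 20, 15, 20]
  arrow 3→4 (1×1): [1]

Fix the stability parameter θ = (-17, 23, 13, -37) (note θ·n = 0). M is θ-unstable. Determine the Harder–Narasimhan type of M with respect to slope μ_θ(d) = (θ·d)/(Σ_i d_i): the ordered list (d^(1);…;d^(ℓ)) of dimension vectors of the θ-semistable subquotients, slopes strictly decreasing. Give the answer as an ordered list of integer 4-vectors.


Barcode: M ≅ I[1,2]^3, I[1,4]. HN layers by μ_θ (3 steps, strictly decreasing):
  μ^(1)=23; μ^(2)=-1/3; μ^(3)=-17

((0, 3, 0, 0); (0, 1, 1, 1); (4, 0, 0, 0))


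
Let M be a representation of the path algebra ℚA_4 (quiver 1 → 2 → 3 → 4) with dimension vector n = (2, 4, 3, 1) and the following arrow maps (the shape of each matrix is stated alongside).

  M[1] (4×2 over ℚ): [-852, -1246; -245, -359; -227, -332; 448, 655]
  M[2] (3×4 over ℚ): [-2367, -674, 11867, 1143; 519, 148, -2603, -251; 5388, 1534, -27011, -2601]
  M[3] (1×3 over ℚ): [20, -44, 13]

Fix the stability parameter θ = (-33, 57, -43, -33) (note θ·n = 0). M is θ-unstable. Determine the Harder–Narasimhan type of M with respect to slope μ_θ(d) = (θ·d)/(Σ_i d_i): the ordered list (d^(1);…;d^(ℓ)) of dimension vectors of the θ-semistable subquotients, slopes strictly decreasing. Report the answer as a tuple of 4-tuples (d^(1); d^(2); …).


Via rank(M_{q-1}∘⋯∘M_p): M ≅ I[1,2], I[1,4], I[2,3]^2.
μ_θ-semistable layers: μ^(1)=57; μ^(2)=7; μ^(3)=-19/3; μ^(4)=-33

((0, 1, 0, 0); (0, 2, 2, 0); (0, 1, 1, 1); (2, 0, 0, 0))


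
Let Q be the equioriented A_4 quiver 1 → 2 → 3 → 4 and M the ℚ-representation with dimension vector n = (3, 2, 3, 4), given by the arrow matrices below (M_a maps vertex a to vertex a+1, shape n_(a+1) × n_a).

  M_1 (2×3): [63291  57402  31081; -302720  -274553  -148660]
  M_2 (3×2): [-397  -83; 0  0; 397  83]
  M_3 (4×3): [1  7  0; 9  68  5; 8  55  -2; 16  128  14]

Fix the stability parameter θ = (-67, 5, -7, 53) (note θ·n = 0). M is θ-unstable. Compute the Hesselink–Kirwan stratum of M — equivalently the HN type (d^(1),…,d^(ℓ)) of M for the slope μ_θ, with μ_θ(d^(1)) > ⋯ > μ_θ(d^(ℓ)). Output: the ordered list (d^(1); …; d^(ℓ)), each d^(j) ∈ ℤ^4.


Via rank(M_{q-1}∘⋯∘M_p): M ≅ I[1,1], I[1,2], I[1,4], I[3,4]^2, I[4,4].
μ_θ-semistable layers: μ^(1)=53; μ^(2)=5; μ^(3)=-1; μ^(4)=-7; μ^(5)=-67

((0, 0, 0, 4); (0, 1, 0, 0); (0, 1, 1, 0); (0, 0, 2, 0); (3, 0, 0, 0))


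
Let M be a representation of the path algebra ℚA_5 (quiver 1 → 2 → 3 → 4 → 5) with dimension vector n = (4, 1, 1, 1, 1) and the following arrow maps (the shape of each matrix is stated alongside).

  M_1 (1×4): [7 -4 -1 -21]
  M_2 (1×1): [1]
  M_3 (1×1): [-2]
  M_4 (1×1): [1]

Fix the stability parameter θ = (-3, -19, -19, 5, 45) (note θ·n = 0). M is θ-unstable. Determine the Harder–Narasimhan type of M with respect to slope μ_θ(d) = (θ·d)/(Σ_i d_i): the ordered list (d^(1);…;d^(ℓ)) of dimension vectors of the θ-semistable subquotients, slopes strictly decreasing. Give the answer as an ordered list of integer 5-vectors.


Interval decomposition of M: I[1,1]^3, I[1,5].
HN type (ℓ=4): μ^(1)=45; μ^(2)=5; μ^(3)=-3; μ^(4)=-41/3

((0, 0, 0, 0, 1); (0, 0, 0, 1, 0); (3, 0, 0, 0, 0); (1, 1, 1, 0, 0))


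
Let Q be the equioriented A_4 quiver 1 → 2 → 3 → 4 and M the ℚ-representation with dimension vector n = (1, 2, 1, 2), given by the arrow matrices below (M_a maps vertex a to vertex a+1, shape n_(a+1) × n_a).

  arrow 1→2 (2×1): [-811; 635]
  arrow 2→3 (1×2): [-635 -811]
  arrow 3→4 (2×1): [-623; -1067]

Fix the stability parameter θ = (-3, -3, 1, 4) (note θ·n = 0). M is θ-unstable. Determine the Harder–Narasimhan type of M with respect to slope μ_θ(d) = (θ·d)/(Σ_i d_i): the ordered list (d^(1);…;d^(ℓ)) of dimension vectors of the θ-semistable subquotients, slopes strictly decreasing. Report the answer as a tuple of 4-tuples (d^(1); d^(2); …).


Via rank(M_{q-1}∘⋯∘M_p): M ≅ I[1,2], I[2,4], I[4,4].
μ_θ-semistable layers: μ^(1)=4; μ^(2)=1; μ^(3)=-3

((0, 0, 0, 2); (0, 0, 1, 0); (1, 2, 0, 0))


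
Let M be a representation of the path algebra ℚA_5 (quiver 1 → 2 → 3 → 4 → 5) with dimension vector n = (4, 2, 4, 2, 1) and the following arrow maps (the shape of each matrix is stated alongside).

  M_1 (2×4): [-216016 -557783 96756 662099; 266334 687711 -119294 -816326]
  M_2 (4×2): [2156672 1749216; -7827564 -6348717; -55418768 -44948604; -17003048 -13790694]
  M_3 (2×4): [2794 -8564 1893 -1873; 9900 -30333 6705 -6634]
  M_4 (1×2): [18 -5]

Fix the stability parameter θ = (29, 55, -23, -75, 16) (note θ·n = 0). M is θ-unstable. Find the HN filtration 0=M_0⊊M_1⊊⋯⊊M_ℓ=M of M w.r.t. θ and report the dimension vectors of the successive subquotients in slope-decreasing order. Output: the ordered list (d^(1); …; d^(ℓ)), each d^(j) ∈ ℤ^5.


Barcode: M ≅ I[1,1]^2, I[1,2], I[1,5], I[3,3]^2, I[3,4]. HN layers by μ_θ (6 steps, strictly decreasing):
  μ^(1)=55; μ^(2)=29; μ^(3)=16; μ^(4)=-7/2; μ^(5)=-23; μ^(6)=-49

((0, 1, 0, 0, 0); (3, 0, 0, 0, 0); (0, 0, 0, 0, 1); (1, 1, 1, 1, 0); (0, 0, 2, 0, 0); (0, 0, 1, 1, 0))


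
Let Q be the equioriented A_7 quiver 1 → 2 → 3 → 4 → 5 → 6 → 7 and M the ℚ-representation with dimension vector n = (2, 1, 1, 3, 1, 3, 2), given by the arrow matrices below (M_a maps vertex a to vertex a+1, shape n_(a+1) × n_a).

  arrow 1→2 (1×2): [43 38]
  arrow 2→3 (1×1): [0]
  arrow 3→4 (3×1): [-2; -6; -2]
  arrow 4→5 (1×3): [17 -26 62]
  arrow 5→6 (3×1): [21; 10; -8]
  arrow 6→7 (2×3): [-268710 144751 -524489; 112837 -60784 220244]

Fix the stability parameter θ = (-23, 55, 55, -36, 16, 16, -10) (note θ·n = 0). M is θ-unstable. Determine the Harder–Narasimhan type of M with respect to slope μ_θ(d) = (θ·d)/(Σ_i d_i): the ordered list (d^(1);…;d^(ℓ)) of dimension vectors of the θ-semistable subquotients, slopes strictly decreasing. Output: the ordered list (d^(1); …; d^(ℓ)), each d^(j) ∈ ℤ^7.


Interval decomposition of M: I[1,1], I[1,2], I[3,7], I[4,4]^2, I[6,6], I[6,7].
HN type (ℓ=6): μ^(1)=55; μ^(2)=16; μ^(3)=41/5; μ^(4)=3; μ^(5)=-23; μ^(6)=-36

((0, 1, 0, 0, 0, 0, 0); (0, 0, 0, 0, 0, 1, 0); (0, 0, 1, 1, 1, 1, 1); (0, 0, 0, 0, 0, 1, 1); (2, 0, 0, 0, 0, 0, 0); (0, 0, 0, 2, 0, 0, 0))


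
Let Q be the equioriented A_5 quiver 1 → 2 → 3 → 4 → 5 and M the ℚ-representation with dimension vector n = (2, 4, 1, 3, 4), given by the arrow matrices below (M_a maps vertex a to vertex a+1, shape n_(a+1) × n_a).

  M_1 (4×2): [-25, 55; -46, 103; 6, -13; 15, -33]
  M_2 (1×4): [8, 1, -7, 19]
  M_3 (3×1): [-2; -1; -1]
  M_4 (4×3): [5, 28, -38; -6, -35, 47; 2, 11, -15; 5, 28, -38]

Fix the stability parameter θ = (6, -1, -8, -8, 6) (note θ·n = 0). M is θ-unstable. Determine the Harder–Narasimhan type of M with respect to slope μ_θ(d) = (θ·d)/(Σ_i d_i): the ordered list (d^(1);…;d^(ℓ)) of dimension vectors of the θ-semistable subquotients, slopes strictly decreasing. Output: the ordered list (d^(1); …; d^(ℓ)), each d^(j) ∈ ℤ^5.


Via rank(M_{q-1}∘⋯∘M_p): M ≅ I[1,2], I[1,4], I[2,2]^2, I[4,5]^2, I[5,5]^2.
μ_θ-semistable layers: μ^(1)=6; μ^(2)=5/2; μ^(3)=-1; μ^(4)=-11/4; μ^(5)=-8

((0, 0, 0, 0, 4); (1, 1, 0, 0, 0); (0, 2, 0, 0, 0); (1, 1, 1, 1, 0); (0, 0, 0, 2, 0))


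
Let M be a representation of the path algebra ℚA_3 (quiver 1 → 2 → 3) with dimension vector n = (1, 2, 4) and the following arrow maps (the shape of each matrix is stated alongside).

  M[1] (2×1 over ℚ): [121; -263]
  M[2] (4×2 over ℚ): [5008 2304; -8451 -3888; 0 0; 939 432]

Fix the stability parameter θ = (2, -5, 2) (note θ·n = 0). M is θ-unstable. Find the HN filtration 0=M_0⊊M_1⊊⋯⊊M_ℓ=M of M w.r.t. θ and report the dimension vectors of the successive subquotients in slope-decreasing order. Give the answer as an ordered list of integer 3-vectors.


Interval decomposition of M: I[1,3], I[2,2], I[3,3]^3.
HN type (ℓ=3): μ^(1)=2; μ^(2)=-3/2; μ^(3)=-5

((0, 0, 4); (1, 1, 0); (0, 1, 0))


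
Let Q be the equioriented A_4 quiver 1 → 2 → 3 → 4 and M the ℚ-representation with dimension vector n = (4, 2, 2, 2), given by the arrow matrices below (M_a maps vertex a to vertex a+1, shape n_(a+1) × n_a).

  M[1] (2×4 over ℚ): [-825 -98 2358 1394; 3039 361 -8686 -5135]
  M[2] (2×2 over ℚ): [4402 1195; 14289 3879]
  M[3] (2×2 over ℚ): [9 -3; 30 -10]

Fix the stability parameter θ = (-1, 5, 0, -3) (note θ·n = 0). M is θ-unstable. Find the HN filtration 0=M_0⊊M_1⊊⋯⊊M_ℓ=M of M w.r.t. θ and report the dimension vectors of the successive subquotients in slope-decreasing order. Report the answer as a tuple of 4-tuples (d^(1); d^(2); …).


Interval decomposition of M: I[1,1]^2, I[1,3], I[1,4], I[4,4].
HN type (ℓ=4): μ^(1)=5/2; μ^(2)=2/3; μ^(3)=-1; μ^(4)=-3

((0, 1, 1, 0); (0, 1, 1, 1); (4, 0, 0, 0); (0, 0, 0, 1))


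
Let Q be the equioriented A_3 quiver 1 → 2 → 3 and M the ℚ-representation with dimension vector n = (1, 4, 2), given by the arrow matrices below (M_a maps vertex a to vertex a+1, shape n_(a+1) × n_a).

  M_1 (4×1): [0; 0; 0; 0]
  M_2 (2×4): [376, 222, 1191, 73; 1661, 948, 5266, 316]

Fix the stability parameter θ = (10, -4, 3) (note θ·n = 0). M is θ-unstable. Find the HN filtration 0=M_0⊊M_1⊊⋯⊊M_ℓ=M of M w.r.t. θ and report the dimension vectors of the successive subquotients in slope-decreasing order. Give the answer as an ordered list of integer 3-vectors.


Via rank(M_{q-1}∘⋯∘M_p): M ≅ I[1,1], I[2,2]^2, I[2,3]^2.
μ_θ-semistable layers: μ^(1)=10; μ^(2)=3; μ^(3)=-4

((1, 0, 0); (0, 0, 2); (0, 4, 0))


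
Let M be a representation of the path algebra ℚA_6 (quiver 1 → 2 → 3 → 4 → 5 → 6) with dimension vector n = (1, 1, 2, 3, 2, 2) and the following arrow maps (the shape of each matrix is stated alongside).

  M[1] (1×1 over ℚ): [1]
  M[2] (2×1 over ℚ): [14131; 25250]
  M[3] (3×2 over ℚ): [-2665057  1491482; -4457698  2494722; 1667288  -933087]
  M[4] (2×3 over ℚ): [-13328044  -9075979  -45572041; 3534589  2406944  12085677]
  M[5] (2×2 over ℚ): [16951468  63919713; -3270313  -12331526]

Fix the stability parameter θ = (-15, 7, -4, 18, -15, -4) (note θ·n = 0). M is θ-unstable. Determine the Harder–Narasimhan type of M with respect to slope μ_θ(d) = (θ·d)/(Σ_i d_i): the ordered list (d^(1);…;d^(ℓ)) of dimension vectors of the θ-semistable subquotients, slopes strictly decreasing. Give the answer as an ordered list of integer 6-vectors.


Interval decomposition of M: I[1,6], I[3,6], I[4,4].
HN type (ℓ=5): μ^(1)=18; μ^(2)=2/5; μ^(3)=-1/3; μ^(4)=-4; μ^(5)=-15

((0, 0, 0, 1, 0, 0); (0, 1, 1, 1, 1, 1); (0, 0, 0, 1, 1, 1); (0, 0, 1, 0, 0, 0); (1, 0, 0, 0, 0, 0))


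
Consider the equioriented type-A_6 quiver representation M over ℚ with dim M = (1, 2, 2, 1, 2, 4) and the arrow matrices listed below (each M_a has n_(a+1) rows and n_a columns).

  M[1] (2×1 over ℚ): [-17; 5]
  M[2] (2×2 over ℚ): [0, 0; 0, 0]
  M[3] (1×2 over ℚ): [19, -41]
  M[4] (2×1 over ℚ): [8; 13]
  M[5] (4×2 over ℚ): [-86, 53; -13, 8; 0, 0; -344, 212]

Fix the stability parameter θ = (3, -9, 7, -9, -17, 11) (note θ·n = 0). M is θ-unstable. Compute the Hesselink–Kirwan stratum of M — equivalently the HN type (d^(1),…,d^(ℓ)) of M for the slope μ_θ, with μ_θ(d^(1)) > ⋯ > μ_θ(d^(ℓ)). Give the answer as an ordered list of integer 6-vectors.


Via rank(M_{q-1}∘⋯∘M_p): M ≅ I[1,2], I[2,2], I[3,3], I[3,6], I[5,6], I[6,6]^2.
μ_θ-semistable layers: μ^(1)=11; μ^(2)=7; μ^(3)=-3; μ^(4)=-19/3; μ^(5)=-9; μ^(6)=-17

((0, 0, 0, 0, 0, 4); (0, 0, 1, 0, 0, 0); (1, 1, 0, 0, 0, 0); (0, 0, 1, 1, 1, 0); (0, 1, 0, 0, 0, 0); (0, 0, 0, 0, 1, 0))


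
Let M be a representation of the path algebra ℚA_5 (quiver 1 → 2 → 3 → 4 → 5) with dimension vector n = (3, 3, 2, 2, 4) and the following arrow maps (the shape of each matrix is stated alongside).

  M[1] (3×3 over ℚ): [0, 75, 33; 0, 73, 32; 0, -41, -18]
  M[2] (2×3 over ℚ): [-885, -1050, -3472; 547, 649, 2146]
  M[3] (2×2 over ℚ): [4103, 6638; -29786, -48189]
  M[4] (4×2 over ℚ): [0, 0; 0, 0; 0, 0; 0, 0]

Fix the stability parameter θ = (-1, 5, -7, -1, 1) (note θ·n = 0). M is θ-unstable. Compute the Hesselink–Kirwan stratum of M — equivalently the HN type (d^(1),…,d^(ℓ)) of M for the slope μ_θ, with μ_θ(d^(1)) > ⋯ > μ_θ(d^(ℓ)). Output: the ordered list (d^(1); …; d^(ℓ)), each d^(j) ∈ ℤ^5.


Interval decomposition of M: I[1,1], I[1,4]^2, I[2,2], I[5,5]^4.
HN type (ℓ=3): μ^(1)=5; μ^(2)=1; μ^(3)=-1

((0, 1, 0, 0, 0); (0, 0, 0, 0, 4); (3, 2, 2, 2, 0))
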